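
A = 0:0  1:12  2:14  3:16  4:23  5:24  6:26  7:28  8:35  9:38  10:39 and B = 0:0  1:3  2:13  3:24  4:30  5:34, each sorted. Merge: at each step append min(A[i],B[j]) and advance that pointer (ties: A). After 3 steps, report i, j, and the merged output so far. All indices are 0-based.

i=1, j=2, merged so far=[0, 0, 3]

i=0 j=0: A[i]=0<=B[j]=0 take 0, i++
i=1 j=0: A[i]=12>B[j]=0 take 0, j++
i=1 j=1: A[i]=12>B[j]=3 take 3, j++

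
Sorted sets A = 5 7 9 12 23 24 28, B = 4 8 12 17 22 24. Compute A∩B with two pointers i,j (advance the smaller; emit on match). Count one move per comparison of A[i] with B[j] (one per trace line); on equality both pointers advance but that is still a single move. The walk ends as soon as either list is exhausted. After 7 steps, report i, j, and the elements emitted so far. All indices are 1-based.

[i=1,j=1] 5>4 → j++
[i=1,j=2] 5<8 → i++
[i=2,j=2] 7<8 → i++
[i=3,j=2] 9>8 → j++
[i=3,j=3] 9<12 → i++
[i=4,j=3] 12==12 emit → i++,j++
[i=5,j=4] 23>17 → j++

i=5, j=5, emitted=[12]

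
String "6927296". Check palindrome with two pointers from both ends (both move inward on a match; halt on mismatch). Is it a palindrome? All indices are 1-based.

[1,7] '6'=='6' → l++,r--
[2,6] '9'=='9' → l++,r--
[3,5] '2'=='2' → l++,r--

palindrome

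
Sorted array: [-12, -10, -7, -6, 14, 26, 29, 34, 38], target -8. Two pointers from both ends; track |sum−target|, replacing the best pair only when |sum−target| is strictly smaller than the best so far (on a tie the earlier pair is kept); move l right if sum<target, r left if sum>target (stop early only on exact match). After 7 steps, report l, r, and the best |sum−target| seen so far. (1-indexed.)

l=3, r=4, best |Δ|=8

l=1 r=9: -12+38=26 d=34 *, r--
l=1 r=8: -12+34=22 d=30 *, r--
l=1 r=7: -12+29=17 d=25 *, r--
l=1 r=6: -12+26=14 d=22 *, r--
l=1 r=5: -12+14=2 d=10 *, r--
l=1 r=4: -12+-6=-18 d=10, l++
l=2 r=4: -10+-6=-16 d=8 *, l++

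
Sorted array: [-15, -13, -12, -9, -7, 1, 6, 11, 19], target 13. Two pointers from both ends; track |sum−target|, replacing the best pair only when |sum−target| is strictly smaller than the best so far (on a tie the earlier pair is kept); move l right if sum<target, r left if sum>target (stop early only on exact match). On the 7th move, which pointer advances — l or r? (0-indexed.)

l

[0,8] -15+19=4 d=9 * → l++
[1,8] -13+19=6 d=7 * → l++
[2,8] -12+19=7 d=6 * → l++
[3,8] -9+19=10 d=3 * → l++
[4,8] -7+19=12 d=1 * → l++
[5,8] 1+19=20 d=7 → r--
[5,7] 1+11=12 d=1 → l++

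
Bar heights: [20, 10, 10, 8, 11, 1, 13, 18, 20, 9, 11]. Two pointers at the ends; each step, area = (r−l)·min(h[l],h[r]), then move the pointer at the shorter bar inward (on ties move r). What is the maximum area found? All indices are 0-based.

l=0 r=10: min(20,11)*10=110 best=110 *, r--
l=0 r=9: min(20,9)*9=81 best=110, r--
l=0 r=8: min(20,20)*8=160 best=160 *, r--
l=0 r=7: min(20,18)*7=126 best=160, r--
l=0 r=6: min(20,13)*6=78 best=160, r--
l=0 r=5: min(20,1)*5=5 best=160, r--
l=0 r=4: min(20,11)*4=44 best=160, r--
l=0 r=3: min(20,8)*3=24 best=160, r--
l=0 r=2: min(20,10)*2=20 best=160, r--
l=0 r=1: min(20,10)*1=10 best=160, r--

max area = 160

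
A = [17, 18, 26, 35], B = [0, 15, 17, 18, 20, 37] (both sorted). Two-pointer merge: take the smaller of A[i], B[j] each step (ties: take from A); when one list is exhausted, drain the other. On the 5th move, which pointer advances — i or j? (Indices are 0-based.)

i

i=0 j=0: A[i]=17>B[j]=0 take 0, j++
i=0 j=1: A[i]=17>B[j]=15 take 15, j++
i=0 j=2: A[i]=17<=B[j]=17 take 17, i++
i=1 j=2: A[i]=18>B[j]=17 take 17, j++
i=1 j=3: A[i]=18<=B[j]=18 take 18, i++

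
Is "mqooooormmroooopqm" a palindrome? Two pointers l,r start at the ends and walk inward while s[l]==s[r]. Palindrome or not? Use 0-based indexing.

not a palindrome (mismatch at 2,15)

l=0 r=17: 'm'=='m', l++,r--
l=1 r=16: 'q'=='q', l++,r--
l=2 r=15: 'o'!='p', stop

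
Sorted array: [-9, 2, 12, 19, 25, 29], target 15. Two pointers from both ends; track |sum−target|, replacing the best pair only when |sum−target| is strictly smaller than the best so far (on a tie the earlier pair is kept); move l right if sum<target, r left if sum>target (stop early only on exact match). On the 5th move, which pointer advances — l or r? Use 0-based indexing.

[0,5] -9+29=20 d=5 * → r--
[0,4] -9+25=16 d=1 * → r--
[0,3] -9+19=10 d=5 → l++
[1,3] 2+19=21 d=6 → r--
[1,2] 2+12=14 d=1 → l++

l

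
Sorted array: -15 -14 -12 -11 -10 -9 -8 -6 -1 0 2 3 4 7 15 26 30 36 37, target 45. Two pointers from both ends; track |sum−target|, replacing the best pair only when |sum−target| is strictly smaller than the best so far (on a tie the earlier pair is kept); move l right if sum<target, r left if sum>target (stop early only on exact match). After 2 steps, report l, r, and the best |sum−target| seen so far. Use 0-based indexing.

[0,18] -15+37=22 d=23 * → l++
[1,18] -14+37=23 d=22 * → l++

l=2, r=18, best |Δ|=22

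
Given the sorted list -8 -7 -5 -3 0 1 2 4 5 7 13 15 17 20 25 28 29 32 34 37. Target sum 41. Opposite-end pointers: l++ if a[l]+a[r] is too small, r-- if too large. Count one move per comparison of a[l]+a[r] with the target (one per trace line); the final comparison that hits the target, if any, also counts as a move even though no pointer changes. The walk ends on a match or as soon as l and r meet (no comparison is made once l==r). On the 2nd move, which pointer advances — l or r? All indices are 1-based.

l=1 r=20: -8+37=29 <41, l++
l=2 r=20: -7+37=30 <41, l++

l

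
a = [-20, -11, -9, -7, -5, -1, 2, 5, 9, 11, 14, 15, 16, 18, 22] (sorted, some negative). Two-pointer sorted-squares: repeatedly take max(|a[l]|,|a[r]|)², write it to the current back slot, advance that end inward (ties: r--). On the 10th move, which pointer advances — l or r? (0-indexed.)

l

[0,14] |-20|<=|22| out[14]=484 → r--
[0,13] |-20|>|18| out[13]=400 → l++
[1,13] |-11|<=|18| out[12]=324 → r--
[1,12] |-11|<=|16| out[11]=256 → r--
[1,11] |-11|<=|15| out[10]=225 → r--
[1,10] |-11|<=|14| out[9]=196 → r--
[1,9] |-11|<=|11| out[8]=121 → r--
[1,8] |-11|>|9| out[7]=121 → l++
[2,8] |-9|<=|9| out[6]=81 → r--
[2,7] |-9|>|5| out[5]=81 → l++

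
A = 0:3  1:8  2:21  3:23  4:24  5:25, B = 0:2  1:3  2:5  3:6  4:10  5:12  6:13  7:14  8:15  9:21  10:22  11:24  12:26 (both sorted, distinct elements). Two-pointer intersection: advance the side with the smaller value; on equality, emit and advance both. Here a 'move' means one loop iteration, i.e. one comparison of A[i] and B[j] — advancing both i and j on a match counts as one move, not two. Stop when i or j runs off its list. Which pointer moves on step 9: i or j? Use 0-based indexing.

j

i=0 j=0: 3>2, j++
i=0 j=1: 3==3 emit, i++,j++
i=1 j=2: 8>5, j++
i=1 j=3: 8>6, j++
i=1 j=4: 8<10, i++
i=2 j=4: 21>10, j++
i=2 j=5: 21>12, j++
i=2 j=6: 21>13, j++
i=2 j=7: 21>14, j++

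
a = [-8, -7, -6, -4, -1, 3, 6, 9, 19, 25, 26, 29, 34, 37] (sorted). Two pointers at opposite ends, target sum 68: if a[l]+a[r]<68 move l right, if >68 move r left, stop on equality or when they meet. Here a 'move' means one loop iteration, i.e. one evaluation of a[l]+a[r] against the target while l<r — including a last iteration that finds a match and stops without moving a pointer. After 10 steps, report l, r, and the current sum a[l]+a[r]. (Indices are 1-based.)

l=1 r=14: -8+37=29 <68, l++
l=2 r=14: -7+37=30 <68, l++
l=3 r=14: -6+37=31 <68, l++
l=4 r=14: -4+37=33 <68, l++
l=5 r=14: -1+37=36 <68, l++
l=6 r=14: 3+37=40 <68, l++
l=7 r=14: 6+37=43 <68, l++
l=8 r=14: 9+37=46 <68, l++
l=9 r=14: 19+37=56 <68, l++
l=10 r=14: 25+37=62 <68, l++

l=11, r=14, sum=63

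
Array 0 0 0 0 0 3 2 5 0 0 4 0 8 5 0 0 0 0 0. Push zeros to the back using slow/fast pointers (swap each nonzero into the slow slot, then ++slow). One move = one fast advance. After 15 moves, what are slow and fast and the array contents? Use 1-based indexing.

(s=1,f=1) a[fast]=0 → fast++
(s=1,f=2) a[fast]=0 → fast++
(s=1,f=3) a[fast]=0 → fast++
(s=1,f=4) a[fast]=0 → fast++
(s=1,f=5) a[fast]=0 → fast++
(s=1,f=6) a[fast]=3≠0 swap→a[1]=3 → slow++,fast++
(s=2,f=7) a[fast]=2≠0 swap→a[2]=2 → slow++,fast++
(s=3,f=8) a[fast]=5≠0 swap→a[3]=5 → slow++,fast++
(s=4,f=9) a[fast]=0 → fast++
(s=4,f=10) a[fast]=0 → fast++
(s=4,f=11) a[fast]=4≠0 swap→a[4]=4 → slow++,fast++
(s=5,f=12) a[fast]=0 → fast++
(s=5,f=13) a[fast]=8≠0 swap→a[5]=8 → slow++,fast++
(s=6,f=14) a[fast]=5≠0 swap→a[6]=5 → slow++,fast++
(s=7,f=15) a[fast]=0 → fast++

slow=7, fast=16, a=[3, 2, 5, 4, 8, 5, 0, 0, 0, 0, 0, 0, 0, 0, 0, 0, 0, 0, 0]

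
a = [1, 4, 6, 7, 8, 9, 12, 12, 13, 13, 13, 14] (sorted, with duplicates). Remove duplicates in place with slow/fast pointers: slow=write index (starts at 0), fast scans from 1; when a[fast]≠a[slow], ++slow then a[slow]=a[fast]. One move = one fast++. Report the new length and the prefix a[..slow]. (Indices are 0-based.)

slow=0 fast=1: a[fast]=4≠a[slow]=1 write a[1]=4, slow++,fast++
slow=1 fast=2: a[fast]=6≠a[slow]=4 write a[2]=6, slow++,fast++
slow=2 fast=3: a[fast]=7≠a[slow]=6 write a[3]=7, slow++,fast++
slow=3 fast=4: a[fast]=8≠a[slow]=7 write a[4]=8, slow++,fast++
slow=4 fast=5: a[fast]=9≠a[slow]=8 write a[5]=9, slow++,fast++
slow=5 fast=6: a[fast]=12≠a[slow]=9 write a[6]=12, slow++,fast++
slow=6 fast=7: a[fast]=12=a[slow] dup, fast++
slow=6 fast=8: a[fast]=13≠a[slow]=12 write a[7]=13, slow++,fast++
slow=7 fast=9: a[fast]=13=a[slow] dup, fast++
slow=7 fast=10: a[fast]=13=a[slow] dup, fast++
slow=7 fast=11: a[fast]=14≠a[slow]=13 write a[8]=14, slow++,fast++

length 9; prefix = [1, 4, 6, 7, 8, 9, 12, 13, 14]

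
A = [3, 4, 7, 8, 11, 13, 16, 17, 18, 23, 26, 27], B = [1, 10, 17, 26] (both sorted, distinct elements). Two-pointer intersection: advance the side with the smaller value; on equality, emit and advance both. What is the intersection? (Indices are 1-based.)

i=1 j=1: 3>1, j++
i=1 j=2: 3<10, i++
i=2 j=2: 4<10, i++
i=3 j=2: 7<10, i++
i=4 j=2: 8<10, i++
i=5 j=2: 11>10, j++
i=5 j=3: 11<17, i++
i=6 j=3: 13<17, i++
i=7 j=3: 16<17, i++
i=8 j=3: 17==17 emit, i++,j++
i=9 j=4: 18<26, i++
i=10 j=4: 23<26, i++
i=11 j=4: 26==26 emit, i++,j++

intersection = [17, 26]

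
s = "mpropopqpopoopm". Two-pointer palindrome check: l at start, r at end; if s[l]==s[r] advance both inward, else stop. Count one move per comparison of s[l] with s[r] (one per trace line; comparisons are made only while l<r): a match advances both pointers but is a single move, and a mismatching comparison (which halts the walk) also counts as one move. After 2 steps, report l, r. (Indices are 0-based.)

l=2, r=12

[0,14] 'm'=='m' → l++,r--
[1,13] 'p'=='p' → l++,r--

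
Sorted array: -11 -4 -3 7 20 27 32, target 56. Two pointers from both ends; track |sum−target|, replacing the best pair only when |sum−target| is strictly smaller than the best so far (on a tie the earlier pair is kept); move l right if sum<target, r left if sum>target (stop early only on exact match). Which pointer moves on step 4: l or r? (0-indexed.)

[0,6] -11+32=21 d=35 * → l++
[1,6] -4+32=28 d=28 * → l++
[2,6] -3+32=29 d=27 * → l++
[3,6] 7+32=39 d=17 * → l++

l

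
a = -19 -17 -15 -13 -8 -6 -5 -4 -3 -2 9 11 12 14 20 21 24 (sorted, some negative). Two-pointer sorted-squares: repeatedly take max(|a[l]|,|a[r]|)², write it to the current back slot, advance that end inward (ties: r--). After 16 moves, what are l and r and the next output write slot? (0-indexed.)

l=9, r=9, next write slot=0

[0,16] |-19|<=|24| out[16]=576 → r--
[0,15] |-19|<=|21| out[15]=441 → r--
[0,14] |-19|<=|20| out[14]=400 → r--
[0,13] |-19|>|14| out[13]=361 → l++
[1,13] |-17|>|14| out[12]=289 → l++
[2,13] |-15|>|14| out[11]=225 → l++
[3,13] |-13|<=|14| out[10]=196 → r--
[3,12] |-13|>|12| out[9]=169 → l++
[4,12] |-8|<=|12| out[8]=144 → r--
[4,11] |-8|<=|11| out[7]=121 → r--
[4,10] |-8|<=|9| out[6]=81 → r--
[4,9] |-8|>|-2| out[5]=64 → l++
[5,9] |-6|>|-2| out[4]=36 → l++
[6,9] |-5|>|-2| out[3]=25 → l++
[7,9] |-4|>|-2| out[2]=16 → l++
[8,9] |-3|>|-2| out[1]=9 → l++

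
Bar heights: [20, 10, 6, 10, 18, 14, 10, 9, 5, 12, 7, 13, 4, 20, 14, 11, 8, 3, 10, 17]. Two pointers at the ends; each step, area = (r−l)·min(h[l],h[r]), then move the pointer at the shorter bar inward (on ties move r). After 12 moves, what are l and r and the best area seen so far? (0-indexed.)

l=0, r=7, best area=323

l=0 r=19: min(20,17)*19=323 best=323 *, r--
l=0 r=18: min(20,10)*18=180 best=323, r--
l=0 r=17: min(20,3)*17=51 best=323, r--
l=0 r=16: min(20,8)*16=128 best=323, r--
l=0 r=15: min(20,11)*15=165 best=323, r--
l=0 r=14: min(20,14)*14=196 best=323, r--
l=0 r=13: min(20,20)*13=260 best=323, r--
l=0 r=12: min(20,4)*12=48 best=323, r--
l=0 r=11: min(20,13)*11=143 best=323, r--
l=0 r=10: min(20,7)*10=70 best=323, r--
l=0 r=9: min(20,12)*9=108 best=323, r--
l=0 r=8: min(20,5)*8=40 best=323, r--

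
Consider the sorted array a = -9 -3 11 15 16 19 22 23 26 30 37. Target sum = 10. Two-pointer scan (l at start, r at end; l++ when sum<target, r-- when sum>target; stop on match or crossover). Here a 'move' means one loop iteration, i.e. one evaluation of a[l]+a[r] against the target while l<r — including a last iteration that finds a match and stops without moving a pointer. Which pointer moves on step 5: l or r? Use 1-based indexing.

[1,11] -9+37=28 >10 → r--
[1,10] -9+30=21 >10 → r--
[1,9] -9+26=17 >10 → r--
[1,8] -9+23=14 >10 → r--
[1,7] -9+22=13 >10 → r--

r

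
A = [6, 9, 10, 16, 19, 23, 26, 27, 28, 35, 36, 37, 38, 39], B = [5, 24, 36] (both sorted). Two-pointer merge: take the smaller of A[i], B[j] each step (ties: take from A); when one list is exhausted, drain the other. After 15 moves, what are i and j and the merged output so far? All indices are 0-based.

i=12, j=3, merged so far=[5, 6, 9, 10, 16, 19, 23, 24, 26, 27, 28, 35, 36, 36, 37]

[i=0,j=0] A[i]=6>B[j]=5 take 5 → j++
[i=0,j=1] A[i]=6<=B[j]=24 take 6 → i++
[i=1,j=1] A[i]=9<=B[j]=24 take 9 → i++
[i=2,j=1] A[i]=10<=B[j]=24 take 10 → i++
[i=3,j=1] A[i]=16<=B[j]=24 take 16 → i++
[i=4,j=1] A[i]=19<=B[j]=24 take 19 → i++
[i=5,j=1] A[i]=23<=B[j]=24 take 23 → i++
[i=6,j=1] A[i]=26>B[j]=24 take 24 → j++
[i=6,j=2] A[i]=26<=B[j]=36 take 26 → i++
[i=7,j=2] A[i]=27<=B[j]=36 take 27 → i++
[i=8,j=2] A[i]=28<=B[j]=36 take 28 → i++
[i=9,j=2] A[i]=35<=B[j]=36 take 35 → i++
[i=10,j=2] A[i]=36<=B[j]=36 take 36 → i++
[i=11,j=2] A[i]=37>B[j]=36 take 36 → j++
[i=11,j=3] B done, take A[i]=37 → i++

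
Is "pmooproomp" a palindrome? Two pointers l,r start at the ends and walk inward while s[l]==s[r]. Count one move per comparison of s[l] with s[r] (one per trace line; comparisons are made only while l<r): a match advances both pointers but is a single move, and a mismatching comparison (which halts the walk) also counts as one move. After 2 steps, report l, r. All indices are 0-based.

l=2, r=7

l=0 r=9: 'p'=='p', l++,r--
l=1 r=8: 'm'=='m', l++,r--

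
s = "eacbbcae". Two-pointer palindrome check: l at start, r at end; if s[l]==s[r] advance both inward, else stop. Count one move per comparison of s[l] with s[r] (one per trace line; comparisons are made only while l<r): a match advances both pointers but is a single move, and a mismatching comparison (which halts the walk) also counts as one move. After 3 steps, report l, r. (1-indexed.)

l=1 r=8: 'e'=='e', l++,r--
l=2 r=7: 'a'=='a', l++,r--
l=3 r=6: 'c'=='c', l++,r--

l=4, r=5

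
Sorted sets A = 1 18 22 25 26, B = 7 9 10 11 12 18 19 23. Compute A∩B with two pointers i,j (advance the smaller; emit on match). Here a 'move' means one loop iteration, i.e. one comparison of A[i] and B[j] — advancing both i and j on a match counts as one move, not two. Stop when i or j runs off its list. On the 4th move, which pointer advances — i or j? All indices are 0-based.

j

i=0 j=0: 1<7, i++
i=1 j=0: 18>7, j++
i=1 j=1: 18>9, j++
i=1 j=2: 18>10, j++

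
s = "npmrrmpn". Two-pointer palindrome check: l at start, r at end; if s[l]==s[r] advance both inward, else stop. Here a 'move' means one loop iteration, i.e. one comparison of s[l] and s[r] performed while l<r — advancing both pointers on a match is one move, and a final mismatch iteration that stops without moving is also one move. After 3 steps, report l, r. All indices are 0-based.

l=3, r=4

[0,7] 'n'=='n' → l++,r--
[1,6] 'p'=='p' → l++,r--
[2,5] 'm'=='m' → l++,r--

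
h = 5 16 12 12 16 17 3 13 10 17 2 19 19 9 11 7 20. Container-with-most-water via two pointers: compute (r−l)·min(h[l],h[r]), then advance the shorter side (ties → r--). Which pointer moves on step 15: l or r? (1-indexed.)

l

[1,17] min(5,20)*16=80 best=80 * → l++
[2,17] min(16,20)*15=240 best=240 * → l++
[3,17] min(12,20)*14=168 best=240 → l++
[4,17] min(12,20)*13=156 best=240 → l++
[5,17] min(16,20)*12=192 best=240 → l++
[6,17] min(17,20)*11=187 best=240 → l++
[7,17] min(3,20)*10=30 best=240 → l++
[8,17] min(13,20)*9=117 best=240 → l++
[9,17] min(10,20)*8=80 best=240 → l++
[10,17] min(17,20)*7=119 best=240 → l++
[11,17] min(2,20)*6=12 best=240 → l++
[12,17] min(19,20)*5=95 best=240 → l++
[13,17] min(19,20)*4=76 best=240 → l++
[14,17] min(9,20)*3=27 best=240 → l++
[15,17] min(11,20)*2=22 best=240 → l++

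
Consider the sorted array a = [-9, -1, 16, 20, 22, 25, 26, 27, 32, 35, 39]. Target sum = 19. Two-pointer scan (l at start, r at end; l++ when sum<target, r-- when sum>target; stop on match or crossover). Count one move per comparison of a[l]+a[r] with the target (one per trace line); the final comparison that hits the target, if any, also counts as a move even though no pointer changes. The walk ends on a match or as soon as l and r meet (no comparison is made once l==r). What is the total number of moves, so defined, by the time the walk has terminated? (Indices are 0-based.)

l=0 r=10: -9+39=30 >19, r--
l=0 r=9: -9+35=26 >19, r--
l=0 r=8: -9+32=23 >19, r--
l=0 r=7: -9+27=18 <19, l++
l=1 r=7: -1+27=26 >19, r--
l=1 r=6: -1+26=25 >19, r--
l=1 r=5: -1+25=24 >19, r--
l=1 r=4: -1+22=21 >19, r--
l=1 r=3: -1+20=19, found

9 moves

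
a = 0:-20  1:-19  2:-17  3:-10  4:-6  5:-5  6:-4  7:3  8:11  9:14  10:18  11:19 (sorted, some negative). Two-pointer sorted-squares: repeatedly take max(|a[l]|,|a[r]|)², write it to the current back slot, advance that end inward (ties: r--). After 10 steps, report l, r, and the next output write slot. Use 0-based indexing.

l=6, r=7, next write slot=1

l=0 r=11: |-20|>|19| out[11]=400, l++
l=1 r=11: |-19|<=|19| out[10]=361, r--
l=1 r=10: |-19|>|18| out[9]=361, l++
l=2 r=10: |-17|<=|18| out[8]=324, r--
l=2 r=9: |-17|>|14| out[7]=289, l++
l=3 r=9: |-10|<=|14| out[6]=196, r--
l=3 r=8: |-10|<=|11| out[5]=121, r--
l=3 r=7: |-10|>|3| out[4]=100, l++
l=4 r=7: |-6|>|3| out[3]=36, l++
l=5 r=7: |-5|>|3| out[2]=25, l++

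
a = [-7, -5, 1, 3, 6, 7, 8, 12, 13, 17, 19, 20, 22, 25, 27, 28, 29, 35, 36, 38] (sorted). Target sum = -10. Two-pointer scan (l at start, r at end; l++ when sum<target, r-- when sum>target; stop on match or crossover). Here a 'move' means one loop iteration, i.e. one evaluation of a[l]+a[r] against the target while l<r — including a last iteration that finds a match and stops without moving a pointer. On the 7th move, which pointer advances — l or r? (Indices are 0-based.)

r

l=0 r=19: -7+38=31 >-10, r--
l=0 r=18: -7+36=29 >-10, r--
l=0 r=17: -7+35=28 >-10, r--
l=0 r=16: -7+29=22 >-10, r--
l=0 r=15: -7+28=21 >-10, r--
l=0 r=14: -7+27=20 >-10, r--
l=0 r=13: -7+25=18 >-10, r--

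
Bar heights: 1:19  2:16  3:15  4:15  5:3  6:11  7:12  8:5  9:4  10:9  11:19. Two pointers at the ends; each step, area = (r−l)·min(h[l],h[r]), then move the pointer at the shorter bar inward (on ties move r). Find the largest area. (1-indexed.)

max area = 190

l=1 r=11: min(19,19)*10=190 best=190 *, r--
l=1 r=10: min(19,9)*9=81 best=190, r--
l=1 r=9: min(19,4)*8=32 best=190, r--
l=1 r=8: min(19,5)*7=35 best=190, r--
l=1 r=7: min(19,12)*6=72 best=190, r--
l=1 r=6: min(19,11)*5=55 best=190, r--
l=1 r=5: min(19,3)*4=12 best=190, r--
l=1 r=4: min(19,15)*3=45 best=190, r--
l=1 r=3: min(19,15)*2=30 best=190, r--
l=1 r=2: min(19,16)*1=16 best=190, r--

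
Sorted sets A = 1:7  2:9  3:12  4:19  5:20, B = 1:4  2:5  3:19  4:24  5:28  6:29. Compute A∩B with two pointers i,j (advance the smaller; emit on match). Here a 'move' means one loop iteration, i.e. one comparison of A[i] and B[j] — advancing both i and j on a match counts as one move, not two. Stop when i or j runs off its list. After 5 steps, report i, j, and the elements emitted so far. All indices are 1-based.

i=4, j=3, emitted=[]

i=1 j=1: 7>4, j++
i=1 j=2: 7>5, j++
i=1 j=3: 7<19, i++
i=2 j=3: 9<19, i++
i=3 j=3: 12<19, i++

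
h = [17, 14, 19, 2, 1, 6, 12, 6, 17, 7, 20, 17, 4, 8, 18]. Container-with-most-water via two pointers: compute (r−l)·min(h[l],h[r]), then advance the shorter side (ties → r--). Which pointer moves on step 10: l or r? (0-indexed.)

l=0 r=14: min(17,18)*14=238 best=238 *, l++
l=1 r=14: min(14,18)*13=182 best=238, l++
l=2 r=14: min(19,18)*12=216 best=238, r--
l=2 r=13: min(19,8)*11=88 best=238, r--
l=2 r=12: min(19,4)*10=40 best=238, r--
l=2 r=11: min(19,17)*9=153 best=238, r--
l=2 r=10: min(19,20)*8=152 best=238, l++
l=3 r=10: min(2,20)*7=14 best=238, l++
l=4 r=10: min(1,20)*6=6 best=238, l++
l=5 r=10: min(6,20)*5=30 best=238, l++

l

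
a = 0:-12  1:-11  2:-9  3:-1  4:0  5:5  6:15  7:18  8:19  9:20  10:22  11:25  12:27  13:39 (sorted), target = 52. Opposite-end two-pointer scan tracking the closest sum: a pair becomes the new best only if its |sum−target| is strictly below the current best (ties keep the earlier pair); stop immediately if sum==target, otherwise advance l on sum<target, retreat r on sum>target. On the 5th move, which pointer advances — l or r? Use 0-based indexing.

l

l=0 r=13: -12+39=27 d=25 *, l++
l=1 r=13: -11+39=28 d=24 *, l++
l=2 r=13: -9+39=30 d=22 *, l++
l=3 r=13: -1+39=38 d=14 *, l++
l=4 r=13: 0+39=39 d=13 *, l++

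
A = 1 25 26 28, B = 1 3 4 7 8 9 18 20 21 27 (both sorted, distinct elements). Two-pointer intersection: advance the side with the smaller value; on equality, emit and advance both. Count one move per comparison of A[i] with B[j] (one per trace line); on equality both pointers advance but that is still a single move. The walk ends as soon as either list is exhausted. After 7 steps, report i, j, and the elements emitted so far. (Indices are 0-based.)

[i=0,j=0] 1==1 emit → i++,j++
[i=1,j=1] 25>3 → j++
[i=1,j=2] 25>4 → j++
[i=1,j=3] 25>7 → j++
[i=1,j=4] 25>8 → j++
[i=1,j=5] 25>9 → j++
[i=1,j=6] 25>18 → j++

i=1, j=7, emitted=[1]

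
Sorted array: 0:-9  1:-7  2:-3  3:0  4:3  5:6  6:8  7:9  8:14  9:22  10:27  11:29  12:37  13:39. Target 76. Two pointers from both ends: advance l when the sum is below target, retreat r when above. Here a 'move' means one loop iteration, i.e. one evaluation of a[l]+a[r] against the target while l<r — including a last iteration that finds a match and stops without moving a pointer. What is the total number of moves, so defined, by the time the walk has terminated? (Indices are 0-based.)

13 moves

l=0 r=13: -9+39=30 <76, l++
l=1 r=13: -7+39=32 <76, l++
l=2 r=13: -3+39=36 <76, l++
l=3 r=13: 0+39=39 <76, l++
l=4 r=13: 3+39=42 <76, l++
l=5 r=13: 6+39=45 <76, l++
l=6 r=13: 8+39=47 <76, l++
l=7 r=13: 9+39=48 <76, l++
l=8 r=13: 14+39=53 <76, l++
l=9 r=13: 22+39=61 <76, l++
l=10 r=13: 27+39=66 <76, l++
l=11 r=13: 29+39=68 <76, l++
l=12 r=13: 37+39=76, found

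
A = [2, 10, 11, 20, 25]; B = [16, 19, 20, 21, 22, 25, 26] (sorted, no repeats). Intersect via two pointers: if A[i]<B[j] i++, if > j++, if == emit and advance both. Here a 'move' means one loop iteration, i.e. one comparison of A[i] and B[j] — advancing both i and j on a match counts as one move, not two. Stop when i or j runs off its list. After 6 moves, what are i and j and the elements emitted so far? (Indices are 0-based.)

i=4, j=3, emitted=[20]

[i=0,j=0] 2<16 → i++
[i=1,j=0] 10<16 → i++
[i=2,j=0] 11<16 → i++
[i=3,j=0] 20>16 → j++
[i=3,j=1] 20>19 → j++
[i=3,j=2] 20==20 emit → i++,j++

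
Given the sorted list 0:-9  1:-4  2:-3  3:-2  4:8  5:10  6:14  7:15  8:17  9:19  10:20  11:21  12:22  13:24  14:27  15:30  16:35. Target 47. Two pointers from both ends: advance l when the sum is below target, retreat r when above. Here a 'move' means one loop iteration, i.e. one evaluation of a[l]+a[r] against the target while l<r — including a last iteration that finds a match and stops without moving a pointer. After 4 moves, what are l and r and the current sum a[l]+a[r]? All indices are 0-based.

l=4, r=16, sum=43

l=0 r=16: -9+35=26 <47, l++
l=1 r=16: -4+35=31 <47, l++
l=2 r=16: -3+35=32 <47, l++
l=3 r=16: -2+35=33 <47, l++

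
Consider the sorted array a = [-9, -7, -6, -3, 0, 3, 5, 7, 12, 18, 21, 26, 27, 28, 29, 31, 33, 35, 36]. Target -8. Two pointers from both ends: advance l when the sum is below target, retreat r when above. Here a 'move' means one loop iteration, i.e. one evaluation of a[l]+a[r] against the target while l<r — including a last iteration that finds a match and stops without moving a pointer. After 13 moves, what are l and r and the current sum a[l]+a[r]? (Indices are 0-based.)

l=0, r=5, sum=-6

l=0 r=18: -9+36=27 >-8, r--
l=0 r=17: -9+35=26 >-8, r--
l=0 r=16: -9+33=24 >-8, r--
l=0 r=15: -9+31=22 >-8, r--
l=0 r=14: -9+29=20 >-8, r--
l=0 r=13: -9+28=19 >-8, r--
l=0 r=12: -9+27=18 >-8, r--
l=0 r=11: -9+26=17 >-8, r--
l=0 r=10: -9+21=12 >-8, r--
l=0 r=9: -9+18=9 >-8, r--
l=0 r=8: -9+12=3 >-8, r--
l=0 r=7: -9+7=-2 >-8, r--
l=0 r=6: -9+5=-4 >-8, r--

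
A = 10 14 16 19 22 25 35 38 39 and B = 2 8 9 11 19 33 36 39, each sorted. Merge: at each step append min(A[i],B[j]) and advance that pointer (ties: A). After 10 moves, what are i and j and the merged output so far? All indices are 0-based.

[i=0,j=0] A[i]=10>B[j]=2 take 2 → j++
[i=0,j=1] A[i]=10>B[j]=8 take 8 → j++
[i=0,j=2] A[i]=10>B[j]=9 take 9 → j++
[i=0,j=3] A[i]=10<=B[j]=11 take 10 → i++
[i=1,j=3] A[i]=14>B[j]=11 take 11 → j++
[i=1,j=4] A[i]=14<=B[j]=19 take 14 → i++
[i=2,j=4] A[i]=16<=B[j]=19 take 16 → i++
[i=3,j=4] A[i]=19<=B[j]=19 take 19 → i++
[i=4,j=4] A[i]=22>B[j]=19 take 19 → j++
[i=4,j=5] A[i]=22<=B[j]=33 take 22 → i++

i=5, j=5, merged so far=[2, 8, 9, 10, 11, 14, 16, 19, 19, 22]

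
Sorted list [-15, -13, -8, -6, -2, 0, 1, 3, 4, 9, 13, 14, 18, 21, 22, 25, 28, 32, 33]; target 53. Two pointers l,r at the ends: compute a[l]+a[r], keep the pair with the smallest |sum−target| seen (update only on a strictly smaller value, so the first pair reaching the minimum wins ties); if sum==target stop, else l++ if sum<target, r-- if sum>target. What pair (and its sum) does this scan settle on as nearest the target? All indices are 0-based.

pair (21, 32) with sum 53 (|Δ|=0)

l=0 r=18: -15+33=18 d=35 *, l++
l=1 r=18: -13+33=20 d=33 *, l++
l=2 r=18: -8+33=25 d=28 *, l++
l=3 r=18: -6+33=27 d=26 *, l++
l=4 r=18: -2+33=31 d=22 *, l++
l=5 r=18: 0+33=33 d=20 *, l++
l=6 r=18: 1+33=34 d=19 *, l++
l=7 r=18: 3+33=36 d=17 *, l++
l=8 r=18: 4+33=37 d=16 *, l++
l=9 r=18: 9+33=42 d=11 *, l++
l=10 r=18: 13+33=46 d=7 *, l++
l=11 r=18: 14+33=47 d=6 *, l++
l=12 r=18: 18+33=51 d=2 *, l++
l=13 r=18: 21+33=54 d=1 *, r--
l=13 r=17: 21+32=53 d=0 *, stop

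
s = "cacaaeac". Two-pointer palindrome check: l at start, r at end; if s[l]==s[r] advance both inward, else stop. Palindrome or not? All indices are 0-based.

not a palindrome (mismatch at 2,5)

[0,7] 'c'=='c' → l++,r--
[1,6] 'a'=='a' → l++,r--
[2,5] 'c'!='e' → stop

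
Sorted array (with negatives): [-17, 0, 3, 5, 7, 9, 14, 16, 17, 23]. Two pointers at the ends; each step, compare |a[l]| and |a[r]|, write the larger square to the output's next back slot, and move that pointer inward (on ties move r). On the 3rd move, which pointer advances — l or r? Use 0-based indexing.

l

l=0 r=9: |-17|<=|23| out[9]=529, r--
l=0 r=8: |-17|<=|17| out[8]=289, r--
l=0 r=7: |-17|>|16| out[7]=289, l++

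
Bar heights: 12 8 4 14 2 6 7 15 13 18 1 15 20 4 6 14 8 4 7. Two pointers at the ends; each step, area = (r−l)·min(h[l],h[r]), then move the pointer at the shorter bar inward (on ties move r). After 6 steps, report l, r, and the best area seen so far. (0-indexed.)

l=0 r=18: min(12,7)*18=126 best=126 *, r--
l=0 r=17: min(12,4)*17=68 best=126, r--
l=0 r=16: min(12,8)*16=128 best=128 *, r--
l=0 r=15: min(12,14)*15=180 best=180 *, l++
l=1 r=15: min(8,14)*14=112 best=180, l++
l=2 r=15: min(4,14)*13=52 best=180, l++

l=3, r=15, best area=180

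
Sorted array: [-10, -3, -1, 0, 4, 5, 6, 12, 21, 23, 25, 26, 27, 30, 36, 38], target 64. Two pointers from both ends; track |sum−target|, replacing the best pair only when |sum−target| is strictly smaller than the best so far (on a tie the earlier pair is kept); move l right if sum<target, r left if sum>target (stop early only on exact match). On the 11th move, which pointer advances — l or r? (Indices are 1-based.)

l

[1,16] -10+38=28 d=36 * → l++
[2,16] -3+38=35 d=29 * → l++
[3,16] -1+38=37 d=27 * → l++
[4,16] 0+38=38 d=26 * → l++
[5,16] 4+38=42 d=22 * → l++
[6,16] 5+38=43 d=21 * → l++
[7,16] 6+38=44 d=20 * → l++
[8,16] 12+38=50 d=14 * → l++
[9,16] 21+38=59 d=5 * → l++
[10,16] 23+38=61 d=3 * → l++
[11,16] 25+38=63 d=1 * → l++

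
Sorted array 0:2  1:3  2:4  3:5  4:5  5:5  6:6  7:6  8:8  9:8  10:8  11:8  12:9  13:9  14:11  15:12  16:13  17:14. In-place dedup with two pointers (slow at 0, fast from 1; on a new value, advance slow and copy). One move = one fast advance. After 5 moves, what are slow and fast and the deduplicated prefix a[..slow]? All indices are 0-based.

slow=0 fast=1: a[fast]=3≠a[slow]=2 write a[1]=3, slow++,fast++
slow=1 fast=2: a[fast]=4≠a[slow]=3 write a[2]=4, slow++,fast++
slow=2 fast=3: a[fast]=5≠a[slow]=4 write a[3]=5, slow++,fast++
slow=3 fast=4: a[fast]=5=a[slow] dup, fast++
slow=3 fast=5: a[fast]=5=a[slow] dup, fast++

slow=3, fast=6, prefix=[2, 3, 4, 5]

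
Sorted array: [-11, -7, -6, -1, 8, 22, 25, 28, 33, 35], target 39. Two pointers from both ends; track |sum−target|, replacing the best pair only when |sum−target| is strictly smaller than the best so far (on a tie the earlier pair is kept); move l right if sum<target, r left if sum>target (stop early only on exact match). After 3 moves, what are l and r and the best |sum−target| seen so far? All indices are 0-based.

l=3, r=9, best |Δ|=10

[0,9] -11+35=24 d=15 * → l++
[1,9] -7+35=28 d=11 * → l++
[2,9] -6+35=29 d=10 * → l++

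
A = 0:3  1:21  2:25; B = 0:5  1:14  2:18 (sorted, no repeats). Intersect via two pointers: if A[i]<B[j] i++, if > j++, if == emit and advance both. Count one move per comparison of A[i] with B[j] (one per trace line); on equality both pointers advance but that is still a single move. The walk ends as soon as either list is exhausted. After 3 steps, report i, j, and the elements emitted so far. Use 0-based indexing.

i=0 j=0: 3<5, i++
i=1 j=0: 21>5, j++
i=1 j=1: 21>14, j++

i=1, j=2, emitted=[]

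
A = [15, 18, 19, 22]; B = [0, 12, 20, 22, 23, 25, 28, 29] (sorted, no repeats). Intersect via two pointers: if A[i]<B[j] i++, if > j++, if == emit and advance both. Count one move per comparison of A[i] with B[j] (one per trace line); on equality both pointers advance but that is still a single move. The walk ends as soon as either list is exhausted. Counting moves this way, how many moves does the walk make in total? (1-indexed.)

[i=1,j=1] 15>0 → j++
[i=1,j=2] 15>12 → j++
[i=1,j=3] 15<20 → i++
[i=2,j=3] 18<20 → i++
[i=3,j=3] 19<20 → i++
[i=4,j=3] 22>20 → j++
[i=4,j=4] 22==22 emit → i++,j++

7 moves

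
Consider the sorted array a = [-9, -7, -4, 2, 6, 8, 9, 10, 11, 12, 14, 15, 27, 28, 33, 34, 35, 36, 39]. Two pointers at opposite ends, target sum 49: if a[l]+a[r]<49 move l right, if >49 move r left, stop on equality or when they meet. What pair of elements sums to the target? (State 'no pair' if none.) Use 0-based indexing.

[0,18] -9+39=30 <49 → l++
[1,18] -7+39=32 <49 → l++
[2,18] -4+39=35 <49 → l++
[3,18] 2+39=41 <49 → l++
[4,18] 6+39=45 <49 → l++
[5,18] 8+39=47 <49 → l++
[6,18] 9+39=48 <49 → l++
[7,18] 10+39=49 → found

(10, 39)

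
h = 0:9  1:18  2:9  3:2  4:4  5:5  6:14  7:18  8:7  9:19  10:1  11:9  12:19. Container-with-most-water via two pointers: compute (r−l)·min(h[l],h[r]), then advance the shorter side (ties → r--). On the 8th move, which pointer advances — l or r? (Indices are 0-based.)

[0,12] min(9,19)*12=108 best=108 * → l++
[1,12] min(18,19)*11=198 best=198 * → l++
[2,12] min(9,19)*10=90 best=198 → l++
[3,12] min(2,19)*9=18 best=198 → l++
[4,12] min(4,19)*8=32 best=198 → l++
[5,12] min(5,19)*7=35 best=198 → l++
[6,12] min(14,19)*6=84 best=198 → l++
[7,12] min(18,19)*5=90 best=198 → l++

l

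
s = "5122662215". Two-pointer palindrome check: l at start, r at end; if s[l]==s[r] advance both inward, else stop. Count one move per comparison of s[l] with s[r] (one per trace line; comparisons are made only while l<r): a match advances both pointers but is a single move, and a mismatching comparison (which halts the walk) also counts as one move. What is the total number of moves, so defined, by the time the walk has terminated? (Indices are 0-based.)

5 moves

[0,9] '5'=='5' → l++,r--
[1,8] '1'=='1' → l++,r--
[2,7] '2'=='2' → l++,r--
[3,6] '2'=='2' → l++,r--
[4,5] '6'=='6' → l++,r--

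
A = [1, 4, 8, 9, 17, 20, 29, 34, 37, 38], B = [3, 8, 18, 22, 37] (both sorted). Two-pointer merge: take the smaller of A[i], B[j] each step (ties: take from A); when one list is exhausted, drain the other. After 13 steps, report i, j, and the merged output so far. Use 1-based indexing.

i=10, j=5, merged so far=[1, 3, 4, 8, 8, 9, 17, 18, 20, 22, 29, 34, 37]

i=1 j=1: A[i]=1<=B[j]=3 take 1, i++
i=2 j=1: A[i]=4>B[j]=3 take 3, j++
i=2 j=2: A[i]=4<=B[j]=8 take 4, i++
i=3 j=2: A[i]=8<=B[j]=8 take 8, i++
i=4 j=2: A[i]=9>B[j]=8 take 8, j++
i=4 j=3: A[i]=9<=B[j]=18 take 9, i++
i=5 j=3: A[i]=17<=B[j]=18 take 17, i++
i=6 j=3: A[i]=20>B[j]=18 take 18, j++
i=6 j=4: A[i]=20<=B[j]=22 take 20, i++
i=7 j=4: A[i]=29>B[j]=22 take 22, j++
i=7 j=5: A[i]=29<=B[j]=37 take 29, i++
i=8 j=5: A[i]=34<=B[j]=37 take 34, i++
i=9 j=5: A[i]=37<=B[j]=37 take 37, i++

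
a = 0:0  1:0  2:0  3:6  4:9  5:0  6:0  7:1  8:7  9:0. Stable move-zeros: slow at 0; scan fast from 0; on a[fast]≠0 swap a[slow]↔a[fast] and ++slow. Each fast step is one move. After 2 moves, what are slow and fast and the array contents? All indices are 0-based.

slow=0, fast=2, a=[0, 0, 0, 6, 9, 0, 0, 1, 7, 0]

(s=0,f=0) a[fast]=0 → fast++
(s=0,f=1) a[fast]=0 → fast++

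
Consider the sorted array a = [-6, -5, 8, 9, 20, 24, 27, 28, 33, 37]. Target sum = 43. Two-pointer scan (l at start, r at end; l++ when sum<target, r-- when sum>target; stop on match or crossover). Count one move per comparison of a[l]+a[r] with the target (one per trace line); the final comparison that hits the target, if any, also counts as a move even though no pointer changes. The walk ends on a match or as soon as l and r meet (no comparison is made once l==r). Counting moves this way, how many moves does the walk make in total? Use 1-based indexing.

9 moves

l=1 r=10: -6+37=31 <43, l++
l=2 r=10: -5+37=32 <43, l++
l=3 r=10: 8+37=45 >43, r--
l=3 r=9: 8+33=41 <43, l++
l=4 r=9: 9+33=42 <43, l++
l=5 r=9: 20+33=53 >43, r--
l=5 r=8: 20+28=48 >43, r--
l=5 r=7: 20+27=47 >43, r--
l=5 r=6: 20+24=44 >43, r--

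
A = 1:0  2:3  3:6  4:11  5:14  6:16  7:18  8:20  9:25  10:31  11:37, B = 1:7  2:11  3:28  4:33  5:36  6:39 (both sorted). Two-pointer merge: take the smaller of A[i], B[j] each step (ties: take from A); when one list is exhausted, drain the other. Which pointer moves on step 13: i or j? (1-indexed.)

[i=1,j=1] A[i]=0<=B[j]=7 take 0 → i++
[i=2,j=1] A[i]=3<=B[j]=7 take 3 → i++
[i=3,j=1] A[i]=6<=B[j]=7 take 6 → i++
[i=4,j=1] A[i]=11>B[j]=7 take 7 → j++
[i=4,j=2] A[i]=11<=B[j]=11 take 11 → i++
[i=5,j=2] A[i]=14>B[j]=11 take 11 → j++
[i=5,j=3] A[i]=14<=B[j]=28 take 14 → i++
[i=6,j=3] A[i]=16<=B[j]=28 take 16 → i++
[i=7,j=3] A[i]=18<=B[j]=28 take 18 → i++
[i=8,j=3] A[i]=20<=B[j]=28 take 20 → i++
[i=9,j=3] A[i]=25<=B[j]=28 take 25 → i++
[i=10,j=3] A[i]=31>B[j]=28 take 28 → j++
[i=10,j=4] A[i]=31<=B[j]=33 take 31 → i++

i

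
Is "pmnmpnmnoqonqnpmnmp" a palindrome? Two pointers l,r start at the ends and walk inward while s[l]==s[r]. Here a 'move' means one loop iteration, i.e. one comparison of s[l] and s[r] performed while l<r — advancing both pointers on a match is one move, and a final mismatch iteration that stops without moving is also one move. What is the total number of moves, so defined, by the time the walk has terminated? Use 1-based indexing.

[1,19] 'p'=='p' → l++,r--
[2,18] 'm'=='m' → l++,r--
[3,17] 'n'=='n' → l++,r--
[4,16] 'm'=='m' → l++,r--
[5,15] 'p'=='p' → l++,r--
[6,14] 'n'=='n' → l++,r--
[7,13] 'm'!='q' → stop

7 moves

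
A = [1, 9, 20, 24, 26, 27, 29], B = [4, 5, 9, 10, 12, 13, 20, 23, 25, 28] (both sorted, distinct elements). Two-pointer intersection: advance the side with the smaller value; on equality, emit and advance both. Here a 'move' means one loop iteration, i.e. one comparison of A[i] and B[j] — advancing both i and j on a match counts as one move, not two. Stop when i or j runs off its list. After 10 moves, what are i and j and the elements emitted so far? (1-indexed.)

i=5, j=9, emitted=[9, 20]

i=1 j=1: 1<4, i++
i=2 j=1: 9>4, j++
i=2 j=2: 9>5, j++
i=2 j=3: 9==9 emit, i++,j++
i=3 j=4: 20>10, j++
i=3 j=5: 20>12, j++
i=3 j=6: 20>13, j++
i=3 j=7: 20==20 emit, i++,j++
i=4 j=8: 24>23, j++
i=4 j=9: 24<25, i++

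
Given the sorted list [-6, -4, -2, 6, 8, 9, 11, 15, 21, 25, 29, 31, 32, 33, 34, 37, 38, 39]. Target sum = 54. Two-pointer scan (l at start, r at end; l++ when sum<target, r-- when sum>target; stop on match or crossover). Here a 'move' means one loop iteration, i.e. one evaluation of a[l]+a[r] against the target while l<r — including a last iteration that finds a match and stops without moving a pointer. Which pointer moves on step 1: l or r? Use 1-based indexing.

l=1 r=18: -6+39=33 <54, l++

l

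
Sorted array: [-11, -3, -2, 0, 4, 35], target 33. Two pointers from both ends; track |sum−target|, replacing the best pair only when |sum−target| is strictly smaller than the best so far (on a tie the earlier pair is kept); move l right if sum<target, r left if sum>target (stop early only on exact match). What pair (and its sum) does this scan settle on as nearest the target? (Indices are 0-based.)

pair (-2, 35) with sum 33 (|Δ|=0)

[0,5] -11+35=24 d=9 * → l++
[1,5] -3+35=32 d=1 * → l++
[2,5] -2+35=33 d=0 * → stop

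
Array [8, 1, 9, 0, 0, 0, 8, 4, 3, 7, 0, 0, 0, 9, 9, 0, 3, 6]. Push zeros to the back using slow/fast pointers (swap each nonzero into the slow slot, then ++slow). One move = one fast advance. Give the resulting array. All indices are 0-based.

[8, 1, 9, 8, 4, 3, 7, 9, 9, 3, 6, 0, 0, 0, 0, 0, 0, 0]

(s=0,f=0) a[fast]=8≠0 swap→a[0]=8 → slow++,fast++
(s=1,f=1) a[fast]=1≠0 swap→a[1]=1 → slow++,fast++
(s=2,f=2) a[fast]=9≠0 swap→a[2]=9 → slow++,fast++
(s=3,f=3) a[fast]=0 → fast++
(s=3,f=4) a[fast]=0 → fast++
(s=3,f=5) a[fast]=0 → fast++
(s=3,f=6) a[fast]=8≠0 swap→a[3]=8 → slow++,fast++
(s=4,f=7) a[fast]=4≠0 swap→a[4]=4 → slow++,fast++
(s=5,f=8) a[fast]=3≠0 swap→a[5]=3 → slow++,fast++
(s=6,f=9) a[fast]=7≠0 swap→a[6]=7 → slow++,fast++
(s=7,f=10) a[fast]=0 → fast++
(s=7,f=11) a[fast]=0 → fast++
(s=7,f=12) a[fast]=0 → fast++
(s=7,f=13) a[fast]=9≠0 swap→a[7]=9 → slow++,fast++
(s=8,f=14) a[fast]=9≠0 swap→a[8]=9 → slow++,fast++
(s=9,f=15) a[fast]=0 → fast++
(s=9,f=16) a[fast]=3≠0 swap→a[9]=3 → slow++,fast++
(s=10,f=17) a[fast]=6≠0 swap→a[10]=6 → slow++,fast++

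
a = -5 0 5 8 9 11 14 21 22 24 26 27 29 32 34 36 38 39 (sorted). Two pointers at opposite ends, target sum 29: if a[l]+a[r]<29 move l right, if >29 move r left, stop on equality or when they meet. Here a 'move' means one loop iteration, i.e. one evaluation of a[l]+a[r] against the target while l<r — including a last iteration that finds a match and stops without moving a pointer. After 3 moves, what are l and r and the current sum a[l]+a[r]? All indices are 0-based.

l=0, r=14, sum=29

l=0 r=17: -5+39=34 >29, r--
l=0 r=16: -5+38=33 >29, r--
l=0 r=15: -5+36=31 >29, r--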